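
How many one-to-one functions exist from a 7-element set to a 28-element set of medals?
P(28,7) = 28!/(28-7)! = 5967561600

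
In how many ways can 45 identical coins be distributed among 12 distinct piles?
C(45+12-1, 12-1) = C(56, 11) = 148902215280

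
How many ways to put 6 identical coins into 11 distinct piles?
C(6+11-1, 11-1) = C(16, 10) = 8008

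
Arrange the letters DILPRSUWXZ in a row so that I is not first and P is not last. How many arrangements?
By inclusion-exclusion: 10! - 2×(10-1)! + (10-2)! = 3628800 - 725760 + 40320 = 2943360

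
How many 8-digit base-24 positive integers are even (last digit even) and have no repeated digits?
Last∈{0,2,4,6,8,10,12,14,16,18,20,22}. Last=0: 1235591280. Last nonzero: 11×22×P(22,6) = 13000569120. Total = 14236160400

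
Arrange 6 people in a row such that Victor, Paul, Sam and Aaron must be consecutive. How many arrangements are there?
Treat the 4 as one block: (6-4+1)! × 4! = 6 × 24 = 144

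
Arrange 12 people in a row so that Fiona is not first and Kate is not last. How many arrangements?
By inclusion-exclusion: 12! - 2×(12-1)! + (12-2)! = 479001600 - 79833600 + 3628800 = 402796800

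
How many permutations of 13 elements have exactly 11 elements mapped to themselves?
Choose the 11 fixed points C(13,11) = 78, derange the rest: !2 = Σ_{j=0}^{2} (-1)^j·2!/j! = 2 - 2 + 1 = 1. Product = 78 × 1 = 78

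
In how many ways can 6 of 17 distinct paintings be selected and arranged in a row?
P(17,6) = 17!/(17-6)! = 8910720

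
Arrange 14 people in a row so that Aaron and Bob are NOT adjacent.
Total - adjacent = 14! - (14-1)!×2 = 87178291200 - 12454041600 = 74724249600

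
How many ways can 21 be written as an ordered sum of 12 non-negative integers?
C(21+12-1, 12-1) = C(32, 11) = 129024480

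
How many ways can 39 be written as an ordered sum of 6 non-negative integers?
C(39+6-1, 6-1) = C(44, 5) = 1086008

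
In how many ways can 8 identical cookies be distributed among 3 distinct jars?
C(8+3-1, 3-1) = C(10, 2) = 45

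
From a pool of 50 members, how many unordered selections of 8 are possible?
C(50,8) = 50!/(8!×42!) = 536878650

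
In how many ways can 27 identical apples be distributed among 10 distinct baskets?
C(27+10-1, 10-1) = C(36, 9) = 94143280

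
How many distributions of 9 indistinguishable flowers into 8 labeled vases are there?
C(9+8-1, 8-1) = C(16, 7) = 11440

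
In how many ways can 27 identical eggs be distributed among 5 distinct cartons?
C(27+5-1, 5-1) = C(31, 4) = 31465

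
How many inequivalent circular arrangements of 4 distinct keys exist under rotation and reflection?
(4-1)!/2 = 6/2 = 3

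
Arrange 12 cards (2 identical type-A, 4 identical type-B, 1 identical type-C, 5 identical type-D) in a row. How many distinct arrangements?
12! / (2! × 4! × 1! × 5!) = 83160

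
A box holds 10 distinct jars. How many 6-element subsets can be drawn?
C(10,6) = 10!/(6!×4!) = 210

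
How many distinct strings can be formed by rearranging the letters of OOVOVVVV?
8! / (5! × 3!) = 56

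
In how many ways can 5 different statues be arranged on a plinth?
5! = 120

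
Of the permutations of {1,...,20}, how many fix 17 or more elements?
Exactly j fixed points: C(20,j)·!(20-j); sum over j ≥ 17 (derangement numbers via !m = (m-1)·(!(m-1) + !(m-2)): !0..!3 = 1, 0, 1, 2). Σ_{j=17}^{20} C(20,j)·!(20-j) = C(20,17)·!3 + C(20,18)·!2 + C(20,19)·!1 + C(20,20)·!0 = 1140·2 + 190·1 + 20·0 + 1·1 = 2471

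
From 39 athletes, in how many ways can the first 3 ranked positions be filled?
P(39,3) = 39!/(39-3)! = 54834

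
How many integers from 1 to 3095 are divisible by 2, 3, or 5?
⌊3095/2⌋+⌊3095/3⌋+⌊3095/5⌋ - ⌊3095/6⌋-⌊3095/10⌋-⌊3095/15⌋ + ⌊3095/30⌋ = 1547+1031+619 - 515-309-206 + 103 = 2270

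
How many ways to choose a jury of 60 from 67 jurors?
C(67,60) = 67!/(60!×7!) = 869648208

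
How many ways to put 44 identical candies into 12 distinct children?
C(44+12-1, 12-1) = C(55, 11) = 119653565850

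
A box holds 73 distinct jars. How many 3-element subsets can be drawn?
C(73,3) = 73!/(3!×70!) = 62196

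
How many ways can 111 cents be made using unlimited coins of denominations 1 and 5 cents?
Coefficient of x^111 in 1/(1-x^1) · 1/(1-x^5). Use j coins of 5 for j = 0..⌊111/5⌋ = 22, the rest in 1s: 22 + 1 = 23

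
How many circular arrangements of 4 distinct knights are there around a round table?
Circular: fix one position, arrange the rest. (4-1)! = 6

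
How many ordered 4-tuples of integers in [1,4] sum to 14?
Coefficient of x^14 in (x + x² + ... + x^4)^4. By inclusion-exclusion on dice exceeding 4: Σ_j (-1)^j C(4,j)·C(14-1-4j, 3) = C(4,0)·C(13,3) - C(4,1)·C(9,3) + C(4,2)·C(5,3) = 1·286 - 4·84 + 6·10 = 10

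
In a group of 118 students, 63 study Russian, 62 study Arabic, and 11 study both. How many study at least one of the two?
|A∪B| = |A| + |B| - |A∩B| = 63 + 62 - 11 = 114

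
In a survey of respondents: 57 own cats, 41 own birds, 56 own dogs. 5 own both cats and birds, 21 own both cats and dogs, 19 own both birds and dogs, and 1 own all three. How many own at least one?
|A∪B∪C| = 57+41+56-5-21-19+1 = 110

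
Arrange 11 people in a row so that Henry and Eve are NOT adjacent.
Total - adjacent = 11! - (11-1)!×2 = 39916800 - 7257600 = 32659200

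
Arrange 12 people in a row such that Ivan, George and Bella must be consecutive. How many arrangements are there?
Treat the 3 as one block: (12-3+1)! × 3! = 3628800 × 6 = 21772800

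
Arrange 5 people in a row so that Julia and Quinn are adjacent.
Treat as block: (5-1)! × 2! = 24 × 2 = 48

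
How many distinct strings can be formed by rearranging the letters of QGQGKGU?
7! / (1! × 2! × 1! × 3!) = 420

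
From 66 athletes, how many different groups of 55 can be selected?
C(66,55) = 66!/(55!×11!) = 1074082795968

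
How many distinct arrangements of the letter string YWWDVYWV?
8! / (3! × 2! × 1! × 2!) = 1680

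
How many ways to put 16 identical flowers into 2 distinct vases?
C(16+2-1, 2-1) = C(17, 1) = 17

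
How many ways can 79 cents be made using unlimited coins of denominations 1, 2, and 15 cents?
Coefficient of x^79 in 1/(1-x^1) · 1/(1-x^2) · 1/(1-x^15). Case on j = number of 15-cent coins (j = 0..5); remainder r = 79 - 15j is made from {1,2} in ⌊r/2⌋+1 ways. r = 79, 64, 49, 34, 19, 4 → 40 + 33 + 25 + 18 + 10 + 3 = 129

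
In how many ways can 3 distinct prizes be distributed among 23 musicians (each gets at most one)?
P(23,3) = 23!/(23-3)! = 10626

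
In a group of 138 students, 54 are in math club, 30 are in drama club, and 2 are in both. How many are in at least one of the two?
|A∪B| = |A| + |B| - |A∩B| = 54 + 30 - 2 = 82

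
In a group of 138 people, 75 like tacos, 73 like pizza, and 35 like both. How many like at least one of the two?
|A∪B| = |A| + |B| - |A∩B| = 75 + 73 - 35 = 113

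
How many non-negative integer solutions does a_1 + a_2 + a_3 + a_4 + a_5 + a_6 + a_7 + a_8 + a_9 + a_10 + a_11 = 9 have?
C(9+11-1, 11-1) = C(19, 10) = 92378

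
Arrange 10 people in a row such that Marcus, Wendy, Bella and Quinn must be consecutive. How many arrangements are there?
Treat the 4 as one block: (10-4+1)! × 4! = 5040 × 24 = 120960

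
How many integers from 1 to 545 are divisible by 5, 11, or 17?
⌊545/5⌋+⌊545/11⌋+⌊545/17⌋ - ⌊545/55⌋-⌊545/85⌋-⌊545/187⌋ + ⌊545/935⌋ = 109+49+32 - 9-6-2 + 0 = 173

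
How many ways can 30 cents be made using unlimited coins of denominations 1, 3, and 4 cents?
Coefficient of x^30 in 1/(1-x^1) · 1/(1-x^3) · 1/(1-x^4). Case on j = number of 4-cent coins (j = 0..7); remainder r = 30 - 4j is made from {1,3} in ⌊r/3⌋+1 ways. r = 30, 26, 22, 18, 14, 10, 6, 2 → 11 + 9 + 8 + 7 + 5 + 4 + 3 + 1 = 48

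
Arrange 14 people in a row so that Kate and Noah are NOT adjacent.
Total - adjacent = 14! - (14-1)!×2 = 87178291200 - 12454041600 = 74724249600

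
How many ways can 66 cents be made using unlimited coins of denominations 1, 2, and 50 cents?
Coefficient of x^66 in 1/(1-x^1) · 1/(1-x^2) · 1/(1-x^50). Case on j = number of 50-cent coins (j = 0..1); remainder r = 66 - 50j is made from {1,2} in ⌊r/2⌋+1 ways. r = 66, 16 → 34 + 9 = 43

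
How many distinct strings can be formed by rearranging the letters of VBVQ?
4! / (2! × 1! × 1!) = 12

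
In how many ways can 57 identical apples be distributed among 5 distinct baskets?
C(57+5-1, 5-1) = C(61, 4) = 521855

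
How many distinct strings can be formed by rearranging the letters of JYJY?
4! / (2! × 2!) = 6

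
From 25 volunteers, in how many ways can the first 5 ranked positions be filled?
P(25,5) = 25!/(25-5)! = 6375600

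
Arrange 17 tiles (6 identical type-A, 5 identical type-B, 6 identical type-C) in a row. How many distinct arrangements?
17! / (6! × 5! × 6!) = 5717712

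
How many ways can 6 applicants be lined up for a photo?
6! = 720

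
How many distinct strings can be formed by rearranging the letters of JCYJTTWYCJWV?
12! / (2! × 1! × 2! × 2! × 3! × 2!) = 4989600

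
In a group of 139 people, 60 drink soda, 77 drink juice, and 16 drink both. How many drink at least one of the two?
|A∪B| = |A| + |B| - |A∩B| = 60 + 77 - 16 = 121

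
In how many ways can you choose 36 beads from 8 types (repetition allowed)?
C(36+8-1, 8-1) = C(43, 7) = 32224114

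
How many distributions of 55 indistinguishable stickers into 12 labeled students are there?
C(55+12-1, 12-1) = C(66, 11) = 1074082795968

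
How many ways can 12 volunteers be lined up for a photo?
12! = 479001600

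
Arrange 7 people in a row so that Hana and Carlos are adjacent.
Treat as block: (7-1)! × 2! = 720 × 2 = 1440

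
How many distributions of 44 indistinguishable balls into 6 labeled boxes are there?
C(44+6-1, 6-1) = C(49, 5) = 1906884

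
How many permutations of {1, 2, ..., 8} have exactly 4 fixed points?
Choose the 4 fixed points C(8,4) = 70, derange the rest: !4 = Σ_{j=0}^{4} (-1)^j·4!/j! = 24 - 24 + 12 - 4 + 1 = 9. Product = 70 × 9 = 630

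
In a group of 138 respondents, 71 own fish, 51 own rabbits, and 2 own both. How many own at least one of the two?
|A∪B| = |A| + |B| - |A∩B| = 71 + 51 - 2 = 120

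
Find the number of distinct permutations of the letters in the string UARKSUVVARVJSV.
14! / (4! × 2! × 2! × 2! × 1! × 2! × 1!) = 227026800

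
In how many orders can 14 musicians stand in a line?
14! = 87178291200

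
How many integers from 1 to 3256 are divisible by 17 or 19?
⌊3256/17⌋ + ⌊3256/19⌋ - ⌊3256/323⌋ = 191 + 171 - 10 = 352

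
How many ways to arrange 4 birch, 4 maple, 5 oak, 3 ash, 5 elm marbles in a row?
21! / (4! × 4! × 5! × 3! × 5!) = 1026615189600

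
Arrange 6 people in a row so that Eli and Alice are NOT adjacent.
Total - adjacent = 6! - (6-1)!×2 = 720 - 240 = 480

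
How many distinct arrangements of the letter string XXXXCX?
6! / (5! × 1!) = 6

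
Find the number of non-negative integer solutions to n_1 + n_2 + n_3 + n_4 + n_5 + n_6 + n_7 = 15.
C(15+7-1, 7-1) = C(21, 6) = 54264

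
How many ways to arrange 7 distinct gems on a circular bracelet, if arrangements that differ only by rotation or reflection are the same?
(7-1)!/2 = 720/2 = 360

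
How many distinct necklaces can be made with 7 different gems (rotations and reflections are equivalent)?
(7-1)!/2 = 720/2 = 360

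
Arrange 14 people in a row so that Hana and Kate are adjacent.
Treat as block: (14-1)! × 2! = 6227020800 × 2 = 12454041600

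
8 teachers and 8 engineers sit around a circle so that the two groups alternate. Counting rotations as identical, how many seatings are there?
Fix one of the teachers: (8-1)! ways for the remaining teachers, × 8! ways for the engineers = 5040 × 40320 = 203212800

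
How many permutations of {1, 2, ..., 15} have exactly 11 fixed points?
Choose the 11 fixed points C(15,11) = 1365, derange the rest: !4 = Σ_{j=0}^{4} (-1)^j·4!/j! = 24 - 24 + 12 - 4 + 1 = 9. Product = 1365 × 9 = 12285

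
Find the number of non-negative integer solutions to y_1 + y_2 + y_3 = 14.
C(14+3-1, 3-1) = C(16, 2) = 120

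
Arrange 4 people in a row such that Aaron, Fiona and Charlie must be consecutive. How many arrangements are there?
Treat the 3 as one block: (4-3+1)! × 3! = 2 × 6 = 12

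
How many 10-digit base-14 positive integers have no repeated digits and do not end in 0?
Last digit: 13 nonzero choices. First digit: 12 (nonzero, ≠last). Middle 8: P(12,8) = 19958400. Total = 3113510400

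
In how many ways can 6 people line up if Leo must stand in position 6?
Fix one position: (6-1)! = 120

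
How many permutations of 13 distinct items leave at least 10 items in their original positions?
Exactly j fixed points: C(13,j)·!(13-j); sum over j ≥ 10 (derangement numbers via !m = (m-1)·(!(m-1) + !(m-2)): !0..!3 = 1, 0, 1, 2). Σ_{j=10}^{13} C(13,j)·!(13-j) = C(13,10)·!3 + C(13,11)·!2 + C(13,12)·!1 + C(13,13)·!0 = 286·2 + 78·1 + 13·0 + 1·1 = 651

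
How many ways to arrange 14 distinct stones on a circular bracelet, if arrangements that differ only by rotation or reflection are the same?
(14-1)!/2 = 6227020800/2 = 3113510400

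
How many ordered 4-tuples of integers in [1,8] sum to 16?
Coefficient of x^16 in (x + x² + ... + x^8)^4. By inclusion-exclusion on dice exceeding 8: Σ_j (-1)^j C(4,j)·C(16-1-8j, 3) = C(4,0)·C(15,3) - C(4,1)·C(7,3) = 1·455 - 4·35 = 315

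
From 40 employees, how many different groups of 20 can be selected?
C(40,20) = 40!/(20!×20!) = 137846528820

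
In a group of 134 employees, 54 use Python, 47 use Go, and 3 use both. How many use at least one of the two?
|A∪B| = |A| + |B| - |A∩B| = 54 + 47 - 3 = 98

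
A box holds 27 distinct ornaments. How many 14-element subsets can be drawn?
C(27,14) = 27!/(14!×13!) = 20058300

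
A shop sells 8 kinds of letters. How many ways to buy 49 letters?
C(49+8-1, 8-1) = C(56, 7) = 231917400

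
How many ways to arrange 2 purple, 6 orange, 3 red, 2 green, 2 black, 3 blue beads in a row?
18! / (2! × 6! × 3! × 2! × 2! × 3!) = 30875644800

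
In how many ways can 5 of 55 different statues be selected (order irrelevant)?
C(55,5) = 55!/(5!×50!) = 3478761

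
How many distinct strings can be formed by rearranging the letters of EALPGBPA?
8! / (2! × 2! × 1! × 1! × 1! × 1!) = 10080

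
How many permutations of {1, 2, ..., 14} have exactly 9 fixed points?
Choose the 9 fixed points C(14,9) = 2002, derange the rest: !5 = Σ_{j=0}^{5} (-1)^j·5!/j! = 120 - 120 + 60 - 20 + 5 - 1 = 44. Product = 2002 × 44 = 88088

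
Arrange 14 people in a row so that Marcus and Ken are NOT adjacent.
Total - adjacent = 14! - (14-1)!×2 = 87178291200 - 12454041600 = 74724249600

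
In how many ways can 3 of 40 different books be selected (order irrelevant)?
C(40,3) = 40!/(3!×37!) = 9880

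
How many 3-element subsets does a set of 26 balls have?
C(26,3) = 26!/(3!×23!) = 2600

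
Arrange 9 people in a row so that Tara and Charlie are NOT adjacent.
Total - adjacent = 9! - (9-1)!×2 = 362880 - 80640 = 282240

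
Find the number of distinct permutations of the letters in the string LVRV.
4! / (1! × 2! × 1!) = 12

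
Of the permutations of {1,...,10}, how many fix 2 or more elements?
Exactly j fixed points: C(10,j)·!(10-j); sum over j ≥ 2 (derangement numbers via !m = (m-1)·(!(m-1) + !(m-2)): !0..!8 = 1, 0, 1, 2, 9, 44, 265, 1854, 14833). Σ_{j=2}^{10} C(10,j)·!(10-j) = C(10,2)·!8 + C(10,3)·!7 + C(10,4)·!6 + C(10,5)·!5 + C(10,6)·!4 + C(10,7)·!3 + C(10,8)·!2 + C(10,9)·!1 + C(10,10)·!0 = 45·14833 + 120·1854 + 210·265 + 252·44 + 210·9 + 120·2 + 45·1 + 10·0 + 1·1 = 958879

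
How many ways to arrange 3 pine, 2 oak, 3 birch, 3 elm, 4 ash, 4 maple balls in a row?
19! / (3! × 2! × 3! × 3! × 4! × 4!) = 488864376000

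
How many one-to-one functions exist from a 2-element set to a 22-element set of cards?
P(22,2) = 22!/(22-2)! = 462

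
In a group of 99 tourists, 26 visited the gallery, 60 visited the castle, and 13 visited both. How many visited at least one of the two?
|A∪B| = |A| + |B| - |A∩B| = 26 + 60 - 13 = 73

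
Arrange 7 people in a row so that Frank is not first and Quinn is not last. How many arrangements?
By inclusion-exclusion: 7! - 2×(7-1)! + (7-2)! = 5040 - 1440 + 120 = 3720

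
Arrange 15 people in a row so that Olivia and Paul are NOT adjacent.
Total - adjacent = 15! - (15-1)!×2 = 1307674368000 - 174356582400 = 1133317785600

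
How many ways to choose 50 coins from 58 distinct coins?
C(58,50) = 58!/(50!×8!) = 1916797311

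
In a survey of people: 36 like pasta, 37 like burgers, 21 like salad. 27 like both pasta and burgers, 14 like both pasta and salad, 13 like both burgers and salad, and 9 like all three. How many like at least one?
|A∪B∪C| = 36+37+21-27-14-13+9 = 49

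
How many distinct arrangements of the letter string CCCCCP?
6! / (5! × 1!) = 6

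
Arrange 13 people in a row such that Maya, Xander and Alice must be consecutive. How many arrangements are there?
Treat the 3 as one block: (13-3+1)! × 3! = 39916800 × 6 = 239500800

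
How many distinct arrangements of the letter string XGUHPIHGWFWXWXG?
15! / (1! × 3! × 1! × 1! × 3! × 3! × 2! × 1!) = 3027024000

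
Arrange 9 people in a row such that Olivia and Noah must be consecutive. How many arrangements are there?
Treat the 2 as one block: (9-2+1)! × 2! = 40320 × 2 = 80640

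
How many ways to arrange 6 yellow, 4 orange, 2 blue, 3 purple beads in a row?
15! / (6! × 4! × 2! × 3!) = 6306300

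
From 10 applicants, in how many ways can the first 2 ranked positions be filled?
P(10,2) = 10!/(10-2)! = 90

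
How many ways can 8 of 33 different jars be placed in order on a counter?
P(33,8) = 33!/(33-8)! = 559809169920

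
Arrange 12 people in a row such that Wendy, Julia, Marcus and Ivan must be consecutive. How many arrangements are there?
Treat the 4 as one block: (12-4+1)! × 4! = 362880 × 24 = 8709120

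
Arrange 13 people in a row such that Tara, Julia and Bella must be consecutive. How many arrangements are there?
Treat the 3 as one block: (13-3+1)! × 3! = 39916800 × 6 = 239500800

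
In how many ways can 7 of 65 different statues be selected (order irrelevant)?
C(65,7) = 65!/(7!×58!) = 696190560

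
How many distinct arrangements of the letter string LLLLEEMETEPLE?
13! / (1! × 5! × 5! × 1! × 1!) = 432432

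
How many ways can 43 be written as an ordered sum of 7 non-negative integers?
C(43+7-1, 7-1) = C(49, 6) = 13983816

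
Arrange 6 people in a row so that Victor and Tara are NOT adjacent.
Total - adjacent = 6! - (6-1)!×2 = 720 - 240 = 480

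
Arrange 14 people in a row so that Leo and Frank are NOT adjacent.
Total - adjacent = 14! - (14-1)!×2 = 87178291200 - 12454041600 = 74724249600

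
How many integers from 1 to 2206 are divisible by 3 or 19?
⌊2206/3⌋ + ⌊2206/19⌋ - ⌊2206/57⌋ = 735 + 116 - 38 = 813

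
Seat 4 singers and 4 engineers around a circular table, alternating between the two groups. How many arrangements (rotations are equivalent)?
Fix one of the singers: (4-1)! ways for the remaining singers, × 4! ways for the engineers = 6 × 24 = 144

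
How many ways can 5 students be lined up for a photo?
5! = 120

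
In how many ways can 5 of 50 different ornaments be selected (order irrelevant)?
C(50,5) = 50!/(5!×45!) = 2118760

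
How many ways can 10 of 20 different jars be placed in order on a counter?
P(20,10) = 20!/(20-10)! = 670442572800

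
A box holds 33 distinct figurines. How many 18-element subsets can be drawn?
C(33,18) = 33!/(18!×15!) = 1037158320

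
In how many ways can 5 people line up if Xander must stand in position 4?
Fix one position: (5-1)! = 24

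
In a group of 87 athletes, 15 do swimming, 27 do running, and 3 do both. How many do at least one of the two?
|A∪B| = |A| + |B| - |A∩B| = 15 + 27 - 3 = 39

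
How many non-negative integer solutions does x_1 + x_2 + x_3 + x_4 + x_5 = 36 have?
C(36+5-1, 5-1) = C(40, 4) = 91390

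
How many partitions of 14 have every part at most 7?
Let r_j(i) = number of partitions of i into parts ≤ j, for i = 0..14. r_1(i) = 1 for all i; r_j(i) = r_{j-1}(i) + r_j(i-j). Rows j = 2..7: ≤2: 1 1 2 2 3 3 4 4 5 5 6 6 7 7 8; ≤3: 1 1 2 3 4 5 7 8 10 12 14 16 19 21 24; ≤4: 1 1 2 3 5 6 9 11 15 18 23 27 34 39 47; ≤5: 1 1 2 3 5 7 10 13 18 23 30 37 47 57 70; ≤6: 1 1 2 3 5 7 11 14 20 26 35 44 58 71 90; ≤7: 1 1 2 3 5 7 11 15 21 28 38 49 65 82 105. r_7(14) = 105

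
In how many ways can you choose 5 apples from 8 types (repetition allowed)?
C(5+8-1, 8-1) = C(12, 7) = 792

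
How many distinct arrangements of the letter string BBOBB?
5! / (4! × 1!) = 5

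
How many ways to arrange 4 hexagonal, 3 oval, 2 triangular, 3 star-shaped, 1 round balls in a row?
13! / (4! × 3! × 2! × 3! × 1!) = 3603600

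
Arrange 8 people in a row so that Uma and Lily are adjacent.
Treat as block: (8-1)! × 2! = 5040 × 2 = 10080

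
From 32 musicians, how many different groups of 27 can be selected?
C(32,27) = 32!/(27!×5!) = 201376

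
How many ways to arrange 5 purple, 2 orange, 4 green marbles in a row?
11! / (5! × 2! × 4!) = 6930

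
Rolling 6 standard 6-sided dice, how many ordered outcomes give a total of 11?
Coefficient of x^11 in (x + x² + ... + x^6)^6. By inclusion-exclusion on dice exceeding 6: Σ_j (-1)^j C(6,j)·C(11-1-6j, 5) = C(6,0)·C(10,5) = 1·252 = 252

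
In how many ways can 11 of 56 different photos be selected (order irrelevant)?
C(56,11) = 56!/(11!×45!) = 148902215280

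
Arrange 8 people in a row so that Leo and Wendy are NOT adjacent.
Total - adjacent = 8! - (8-1)!×2 = 40320 - 10080 = 30240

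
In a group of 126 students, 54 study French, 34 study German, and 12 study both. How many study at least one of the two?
|A∪B| = |A| + |B| - |A∩B| = 54 + 34 - 12 = 76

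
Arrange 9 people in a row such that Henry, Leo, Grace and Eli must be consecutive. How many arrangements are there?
Treat the 4 as one block: (9-4+1)! × 4! = 720 × 24 = 17280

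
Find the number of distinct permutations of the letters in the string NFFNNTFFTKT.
11! / (3! × 1! × 3! × 4!) = 46200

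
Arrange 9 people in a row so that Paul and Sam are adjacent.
Treat as block: (9-1)! × 2! = 40320 × 2 = 80640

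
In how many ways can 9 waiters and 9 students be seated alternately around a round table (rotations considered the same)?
Fix one of the waiters: (9-1)! ways for the remaining waiters, × 9! ways for the students = 40320 × 362880 = 14631321600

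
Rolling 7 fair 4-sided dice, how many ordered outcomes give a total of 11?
Coefficient of x^11 in (x + x² + ... + x^4)^7. By inclusion-exclusion on dice exceeding 4: Σ_j (-1)^j C(7,j)·C(11-1-4j, 6) = C(7,0)·C(10,6) - C(7,1)·C(6,6) = 1·210 - 7·1 = 203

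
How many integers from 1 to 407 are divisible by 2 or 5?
⌊407/2⌋ + ⌊407/5⌋ - ⌊407/10⌋ = 203 + 81 - 40 = 244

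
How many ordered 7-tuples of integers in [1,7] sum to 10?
Coefficient of x^10 in (x + x² + ... + x^7)^7. By inclusion-exclusion on dice exceeding 7: Σ_j (-1)^j C(7,j)·C(10-1-7j, 6) = C(7,0)·C(9,6) = 1·84 = 84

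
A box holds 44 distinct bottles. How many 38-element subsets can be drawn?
C(44,38) = 44!/(38!×6!) = 7059052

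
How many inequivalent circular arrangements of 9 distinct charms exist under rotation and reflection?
(9-1)!/2 = 40320/2 = 20160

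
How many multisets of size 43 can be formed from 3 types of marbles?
C(43+3-1, 3-1) = C(45, 2) = 990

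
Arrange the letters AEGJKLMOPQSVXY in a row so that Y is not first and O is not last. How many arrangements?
By inclusion-exclusion: 14! - 2×(14-1)! + (14-2)! = 87178291200 - 12454041600 + 479001600 = 75203251200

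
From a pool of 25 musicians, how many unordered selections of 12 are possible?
C(25,12) = 25!/(12!×13!) = 5200300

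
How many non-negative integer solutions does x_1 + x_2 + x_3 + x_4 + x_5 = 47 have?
C(47+5-1, 5-1) = C(51, 4) = 249900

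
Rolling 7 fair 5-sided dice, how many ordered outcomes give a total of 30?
Coefficient of x^30 in (x + x² + ... + x^5)^7. By inclusion-exclusion on dice exceeding 5: Σ_j (-1)^j C(7,j)·C(30-1-5j, 6) = C(7,0)·C(29,6) - C(7,1)·C(24,6) + C(7,2)·C(19,6) - C(7,3)·C(14,6) + C(7,4)·C(9,6) = 1·475020 - 7·134596 + 21·27132 - 35·3003 + 35·84 = 455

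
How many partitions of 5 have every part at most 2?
Let r_j(i) = number of partitions of i into parts ≤ j, for i = 0..5. r_1(i) = 1 for all i; r_j(i) = r_{j-1}(i) + r_j(i-j). Rows j = 2..2: ≤2: 1 1 2 2 3 3. r_2(5) = 3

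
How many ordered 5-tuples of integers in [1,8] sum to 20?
Coefficient of x^20 in (x + x² + ... + x^8)^5. By inclusion-exclusion on dice exceeding 8: Σ_j (-1)^j C(5,j)·C(20-1-8j, 4) = C(5,0)·C(19,4) - C(5,1)·C(11,4) = 1·3876 - 5·330 = 2226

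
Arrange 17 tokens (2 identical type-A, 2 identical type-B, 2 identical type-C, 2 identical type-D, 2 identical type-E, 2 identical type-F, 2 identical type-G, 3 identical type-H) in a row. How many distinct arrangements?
17! / (2! × 2! × 2! × 2! × 2! × 2! × 2! × 3!) = 463134672000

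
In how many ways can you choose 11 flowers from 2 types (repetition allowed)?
C(11+2-1, 2-1) = C(12, 1) = 12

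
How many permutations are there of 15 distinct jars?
15! = 1307674368000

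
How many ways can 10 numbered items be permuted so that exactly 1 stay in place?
Choose the 1 fixed point C(10,1) = 10, derange the rest: !9 = Σ_{j=0}^{9} (-1)^j·9!/j! = 362880 - 362880 + 181440 - 60480 + 15120 - 3024 + 504 - 72 + 9 - 1 = 133496. Product = 10 × 133496 = 1334960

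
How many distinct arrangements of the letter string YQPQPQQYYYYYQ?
13! / (2! × 6! × 5!) = 36036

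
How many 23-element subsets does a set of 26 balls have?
C(26,23) = 26!/(23!×3!) = 2600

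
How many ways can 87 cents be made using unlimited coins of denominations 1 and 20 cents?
Coefficient of x^87 in 1/(1-x^1) · 1/(1-x^20). Use j coins of 20 for j = 0..⌊87/20⌋ = 4, the rest in 1s: 4 + 1 = 5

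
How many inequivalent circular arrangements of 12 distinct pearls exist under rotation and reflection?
(12-1)!/2 = 39916800/2 = 19958400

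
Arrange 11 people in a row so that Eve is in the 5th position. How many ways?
Fix one position: (11-1)! = 3628800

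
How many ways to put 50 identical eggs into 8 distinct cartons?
C(50+8-1, 8-1) = C(57, 7) = 264385836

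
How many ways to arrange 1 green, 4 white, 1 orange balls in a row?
6! / (1! × 4! × 1!) = 30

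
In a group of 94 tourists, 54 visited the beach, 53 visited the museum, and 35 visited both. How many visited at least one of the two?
|A∪B| = |A| + |B| - |A∩B| = 54 + 53 - 35 = 72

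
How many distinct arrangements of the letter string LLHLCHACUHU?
11! / (2! × 3! × 3! × 2! × 1!) = 277200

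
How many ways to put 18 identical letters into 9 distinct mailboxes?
C(18+9-1, 9-1) = C(26, 8) = 1562275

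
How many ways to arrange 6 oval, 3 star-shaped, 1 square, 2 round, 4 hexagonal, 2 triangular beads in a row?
18! / (6! × 3! × 1! × 2! × 4! × 2!) = 15437822400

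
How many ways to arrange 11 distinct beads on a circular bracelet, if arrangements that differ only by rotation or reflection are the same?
(11-1)!/2 = 3628800/2 = 1814400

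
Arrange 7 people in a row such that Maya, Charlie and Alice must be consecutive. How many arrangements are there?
Treat the 3 as one block: (7-3+1)! × 3! = 120 × 6 = 720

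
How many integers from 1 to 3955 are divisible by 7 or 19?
⌊3955/7⌋ + ⌊3955/19⌋ - ⌊3955/133⌋ = 565 + 208 - 29 = 744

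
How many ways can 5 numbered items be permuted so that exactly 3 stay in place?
Choose the 3 fixed points C(5,3) = 10, derange the rest: !2 = Σ_{j=0}^{2} (-1)^j·2!/j! = 2 - 2 + 1 = 1. Product = 10 × 1 = 10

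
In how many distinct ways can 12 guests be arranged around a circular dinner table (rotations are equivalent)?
Circular: fix one position, arrange the rest. (12-1)! = 39916800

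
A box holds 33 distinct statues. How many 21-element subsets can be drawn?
C(33,21) = 33!/(21!×12!) = 354817320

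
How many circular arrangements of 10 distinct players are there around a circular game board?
Circular: fix one position, arrange the rest. (10-1)! = 362880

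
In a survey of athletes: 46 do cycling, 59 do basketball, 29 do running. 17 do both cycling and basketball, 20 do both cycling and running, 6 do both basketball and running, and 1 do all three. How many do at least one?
|A∪B∪C| = 46+59+29-17-20-6+1 = 92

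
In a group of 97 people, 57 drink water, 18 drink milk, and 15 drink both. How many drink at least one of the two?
|A∪B| = |A| + |B| - |A∩B| = 57 + 18 - 15 = 60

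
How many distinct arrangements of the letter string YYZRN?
5! / (1! × 1! × 1! × 2!) = 60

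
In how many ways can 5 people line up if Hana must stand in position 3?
Fix one position: (5-1)! = 24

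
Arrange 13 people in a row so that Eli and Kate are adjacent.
Treat as block: (13-1)! × 2! = 479001600 × 2 = 958003200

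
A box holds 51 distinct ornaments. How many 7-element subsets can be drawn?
C(51,7) = 51!/(7!×44!) = 115775100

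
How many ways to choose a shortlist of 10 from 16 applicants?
C(16,10) = 16!/(10!×6!) = 8008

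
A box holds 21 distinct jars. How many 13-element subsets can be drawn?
C(21,13) = 21!/(13!×8!) = 203490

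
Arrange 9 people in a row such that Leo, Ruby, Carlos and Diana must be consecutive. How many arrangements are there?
Treat the 4 as one block: (9-4+1)! × 4! = 720 × 24 = 17280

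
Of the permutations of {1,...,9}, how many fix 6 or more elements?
Exactly j fixed points: C(9,j)·!(9-j); sum over j ≥ 6 (derangement numbers via !m = (m-1)·(!(m-1) + !(m-2)): !0..!3 = 1, 0, 1, 2). Σ_{j=6}^{9} C(9,j)·!(9-j) = C(9,6)·!3 + C(9,7)·!2 + C(9,8)·!1 + C(9,9)·!0 = 84·2 + 36·1 + 9·0 + 1·1 = 205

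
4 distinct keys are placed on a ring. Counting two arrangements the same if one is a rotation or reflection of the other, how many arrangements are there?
(4-1)!/2 = 6/2 = 3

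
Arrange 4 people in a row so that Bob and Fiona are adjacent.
Treat as block: (4-1)! × 2! = 6 × 2 = 12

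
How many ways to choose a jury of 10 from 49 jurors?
C(49,10) = 49!/(10!×39!) = 8217822536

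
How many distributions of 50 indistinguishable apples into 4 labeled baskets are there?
C(50+4-1, 4-1) = C(53, 3) = 23426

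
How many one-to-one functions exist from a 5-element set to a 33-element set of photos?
P(33,5) = 33!/(33-5)! = 28480320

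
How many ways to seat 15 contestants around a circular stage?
Circular: fix one position, arrange the rest. (15-1)! = 87178291200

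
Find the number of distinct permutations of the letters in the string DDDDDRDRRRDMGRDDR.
17! / (1! × 1! × 9! × 6!) = 1361360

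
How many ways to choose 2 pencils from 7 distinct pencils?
C(7,2) = 7!/(2!×5!) = 21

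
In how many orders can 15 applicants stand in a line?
15! = 1307674368000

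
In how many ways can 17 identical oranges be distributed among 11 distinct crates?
C(17+11-1, 11-1) = C(27, 10) = 8436285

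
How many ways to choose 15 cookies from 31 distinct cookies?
C(31,15) = 31!/(15!×16!) = 300540195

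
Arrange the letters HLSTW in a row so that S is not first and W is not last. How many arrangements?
By inclusion-exclusion: 5! - 2×(5-1)! + (5-2)! = 120 - 48 + 6 = 78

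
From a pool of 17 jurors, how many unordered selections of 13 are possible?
C(17,13) = 17!/(13!×4!) = 2380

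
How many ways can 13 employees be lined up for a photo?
13! = 6227020800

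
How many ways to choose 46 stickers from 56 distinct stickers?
C(56,46) = 56!/(46!×10!) = 35607051480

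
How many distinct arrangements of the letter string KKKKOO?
6! / (4! × 2!) = 15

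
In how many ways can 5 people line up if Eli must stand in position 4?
Fix one position: (5-1)! = 24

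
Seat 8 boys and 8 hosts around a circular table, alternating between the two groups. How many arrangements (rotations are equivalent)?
Fix one of the boys: (8-1)! ways for the remaining boys, × 8! ways for the hosts = 5040 × 40320 = 203212800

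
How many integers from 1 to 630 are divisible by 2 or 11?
⌊630/2⌋ + ⌊630/11⌋ - ⌊630/22⌋ = 315 + 57 - 28 = 344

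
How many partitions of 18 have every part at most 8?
Let r_j(i) = number of partitions of i into parts ≤ j, for i = 0..18. r_1(i) = 1 for all i; r_j(i) = r_{j-1}(i) + r_j(i-j). Rows j = 2..8: ≤2: 1 1 2 2 3 3 4 4 5 5 6 6 7 7 8 8 9 9 10; ≤3: 1 1 2 3 4 5 7 8 10 12 14 16 19 21 24 27 30 33 37; ≤4: 1 1 2 3 5 6 9 11 15 18 23 27 34 39 47 54 64 72 84; ≤5: 1 1 2 3 5 7 10 13 18 23 30 37 47 57 70 84 101 119 141; ≤6: 1 1 2 3 5 7 11 14 20 26 35 44 58 71 90 110 136 163 199; ≤7: 1 1 2 3 5 7 11 15 21 28 38 49 65 82 105 131 164 201 248; ≤8: 1 1 2 3 5 7 11 15 22 29 40 52 70 89 116 146 186 230 288. r_8(18) = 288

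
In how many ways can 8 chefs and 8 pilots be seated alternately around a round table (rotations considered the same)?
Fix one of the chefs: (8-1)! ways for the remaining chefs, × 8! ways for the pilots = 5040 × 40320 = 203212800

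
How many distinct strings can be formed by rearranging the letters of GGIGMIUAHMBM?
12! / (3! × 1! × 1! × 1! × 3! × 2! × 1!) = 6652800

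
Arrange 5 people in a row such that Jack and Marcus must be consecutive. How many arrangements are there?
Treat the 2 as one block: (5-2+1)! × 2! = 24 × 2 = 48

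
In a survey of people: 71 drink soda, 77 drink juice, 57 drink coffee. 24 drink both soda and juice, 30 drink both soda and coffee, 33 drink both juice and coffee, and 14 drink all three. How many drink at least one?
|A∪B∪C| = 71+77+57-24-30-33+14 = 132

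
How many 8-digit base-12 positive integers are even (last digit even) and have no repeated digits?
Last∈{0,2,4,6,8,10}. Last=0: 1663200. Last nonzero: 5×10×P(10,6) = 7560000. Total = 9223200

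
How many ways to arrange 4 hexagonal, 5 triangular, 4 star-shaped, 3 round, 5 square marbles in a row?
21! / (4! × 5! × 4! × 3! × 5!) = 1026615189600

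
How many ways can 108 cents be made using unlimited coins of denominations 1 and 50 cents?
Coefficient of x^108 in 1/(1-x^1) · 1/(1-x^50). Use j coins of 50 for j = 0..⌊108/50⌋ = 2, the rest in 1s: 2 + 1 = 3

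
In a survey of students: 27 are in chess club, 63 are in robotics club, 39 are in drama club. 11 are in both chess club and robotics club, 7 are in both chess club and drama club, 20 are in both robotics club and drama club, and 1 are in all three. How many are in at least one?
|A∪B∪C| = 27+63+39-11-7-20+1 = 92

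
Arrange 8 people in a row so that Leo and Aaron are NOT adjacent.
Total - adjacent = 8! - (8-1)!×2 = 40320 - 10080 = 30240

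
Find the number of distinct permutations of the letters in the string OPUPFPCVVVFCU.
13! / (2! × 1! × 3! × 2! × 2! × 3!) = 21621600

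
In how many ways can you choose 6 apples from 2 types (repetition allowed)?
C(6+2-1, 2-1) = C(7, 1) = 7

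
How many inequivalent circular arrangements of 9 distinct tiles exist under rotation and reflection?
(9-1)!/2 = 40320/2 = 20160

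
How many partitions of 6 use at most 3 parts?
By conjugation, equals partitions of 6 into parts ≤ 3. Let r_j(i) = number of partitions of i into parts ≤ j, for i = 0..6. r_1(i) = 1 for all i; r_j(i) = r_{j-1}(i) + r_j(i-j). Rows j = 2..3: ≤2: 1 1 2 2 3 3 4; ≤3: 1 1 2 3 4 5 7. r_3(6) = 7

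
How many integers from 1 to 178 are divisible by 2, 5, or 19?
⌊178/2⌋+⌊178/5⌋+⌊178/19⌋ - ⌊178/10⌋-⌊178/38⌋-⌊178/95⌋ + ⌊178/190⌋ = 89+35+9 - 17-4-1 + 0 = 111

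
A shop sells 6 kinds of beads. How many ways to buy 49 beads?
C(49+6-1, 6-1) = C(54, 5) = 3162510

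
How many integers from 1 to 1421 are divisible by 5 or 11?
⌊1421/5⌋ + ⌊1421/11⌋ - ⌊1421/55⌋ = 284 + 129 - 25 = 388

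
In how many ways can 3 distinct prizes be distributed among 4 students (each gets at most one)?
P(4,3) = 4!/(4-3)! = 24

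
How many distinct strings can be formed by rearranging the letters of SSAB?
4! / (1! × 2! × 1!) = 12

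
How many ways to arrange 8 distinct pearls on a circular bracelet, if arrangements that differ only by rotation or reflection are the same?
(8-1)!/2 = 5040/2 = 2520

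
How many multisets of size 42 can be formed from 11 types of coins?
C(42+11-1, 11-1) = C(52, 10) = 15820024220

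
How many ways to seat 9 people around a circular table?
Circular: fix one position, arrange the rest. (9-1)! = 40320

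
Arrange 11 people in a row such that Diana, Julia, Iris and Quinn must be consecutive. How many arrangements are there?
Treat the 4 as one block: (11-4+1)! × 4! = 40320 × 24 = 967680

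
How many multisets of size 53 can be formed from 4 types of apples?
C(53+4-1, 4-1) = C(56, 3) = 27720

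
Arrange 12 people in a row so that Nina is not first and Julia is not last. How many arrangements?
By inclusion-exclusion: 12! - 2×(12-1)! + (12-2)! = 479001600 - 79833600 + 3628800 = 402796800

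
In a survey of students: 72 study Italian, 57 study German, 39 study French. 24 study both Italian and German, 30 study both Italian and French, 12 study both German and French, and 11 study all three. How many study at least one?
|A∪B∪C| = 72+57+39-24-30-12+11 = 113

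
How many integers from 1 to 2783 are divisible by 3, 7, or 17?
⌊2783/3⌋+⌊2783/7⌋+⌊2783/17⌋ - ⌊2783/21⌋-⌊2783/51⌋-⌊2783/119⌋ + ⌊2783/357⌋ = 927+397+163 - 132-54-23 + 7 = 1285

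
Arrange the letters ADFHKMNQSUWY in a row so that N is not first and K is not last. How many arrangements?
By inclusion-exclusion: 12! - 2×(12-1)! + (12-2)! = 479001600 - 79833600 + 3628800 = 402796800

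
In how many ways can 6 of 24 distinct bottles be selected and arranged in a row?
P(24,6) = 24!/(24-6)! = 96909120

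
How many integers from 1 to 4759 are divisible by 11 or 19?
⌊4759/11⌋ + ⌊4759/19⌋ - ⌊4759/209⌋ = 432 + 250 - 22 = 660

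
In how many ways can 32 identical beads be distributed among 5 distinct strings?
C(32+5-1, 5-1) = C(36, 4) = 58905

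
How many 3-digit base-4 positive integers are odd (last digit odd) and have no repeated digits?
Last∈{1,3}. Last=0: 0. Last nonzero: 2×2×P(2,1) = 8. Total = 8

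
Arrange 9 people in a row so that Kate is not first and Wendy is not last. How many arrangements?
By inclusion-exclusion: 9! - 2×(9-1)! + (9-2)! = 362880 - 80640 + 5040 = 287280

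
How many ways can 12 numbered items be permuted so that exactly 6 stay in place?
Choose the 6 fixed points C(12,6) = 924, derange the rest: !6 = Σ_{j=0}^{6} (-1)^j·6!/j! = 720 - 720 + 360 - 120 + 30 - 6 + 1 = 265. Product = 924 × 265 = 244860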